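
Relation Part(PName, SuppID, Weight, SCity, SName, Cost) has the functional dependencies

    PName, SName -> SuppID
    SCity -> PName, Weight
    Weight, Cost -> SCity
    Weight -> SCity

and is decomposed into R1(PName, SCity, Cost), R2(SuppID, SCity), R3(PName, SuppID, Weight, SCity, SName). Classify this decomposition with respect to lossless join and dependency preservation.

Lossless test (chase): Rows 1 and 2 agree on SCity; apply SCity→PName, Weight and equate their PName, Weight entries. Rows 1 and 3 agree on SCity; apply SCity→PName, Weight and equate their PName, Weight entries. No row becomes fully distinguished — the join is lossy.
Dependency preservation: Weight, Cost → SCity is not contained in any single fragment, but the restricted closure of its left-hand side across the fragments still reaches the right-hand side; the remaining FDs each lie inside some fragment. All dependencies are preserved.

lossy but dependency-preserving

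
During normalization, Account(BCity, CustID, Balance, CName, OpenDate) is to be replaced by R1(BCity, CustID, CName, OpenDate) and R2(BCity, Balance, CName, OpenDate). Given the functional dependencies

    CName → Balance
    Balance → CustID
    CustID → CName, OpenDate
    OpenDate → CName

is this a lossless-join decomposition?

Yes

Common attributes: R1 ∩ R2 = {BCity, CName, OpenDate}.
Closure of {BCity, CName, OpenDate}: CName → Balance applies, adding Balance; Balance → CustID applies, adding CustID. So (BCity, CName, OpenDate)⁺ = {BCity, CustID, Balance, CName, OpenDate}.
This closure contains every attribute of R1, so R1 ∩ R2 → R1. The join is lossless.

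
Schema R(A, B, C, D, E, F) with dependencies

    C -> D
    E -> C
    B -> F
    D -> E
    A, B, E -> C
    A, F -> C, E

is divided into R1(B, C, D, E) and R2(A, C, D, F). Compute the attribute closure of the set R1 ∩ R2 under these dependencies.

R1 ∩ R2 = {C, D}.
D → E applies, adding E
Closure: {C, D, E}.

C, D, E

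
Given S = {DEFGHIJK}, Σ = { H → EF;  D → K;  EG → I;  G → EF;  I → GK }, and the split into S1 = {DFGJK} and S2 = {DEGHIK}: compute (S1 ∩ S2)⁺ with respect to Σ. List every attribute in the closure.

DEFGIK

S1 ∩ S2 = {DGK}.
G → EF applies, adding EF
EG → I applies, adding I
Closure: {DEFGIK}.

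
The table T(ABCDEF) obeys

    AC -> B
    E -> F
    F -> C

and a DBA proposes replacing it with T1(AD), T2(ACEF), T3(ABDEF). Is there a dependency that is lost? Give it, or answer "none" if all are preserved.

Check AC → B: no single fragment contains all of {ABC}, and the restricted closure of {AC} across the fragments never reaches {B}.
E → F is preserved.
F → C is preserved.

AC -> B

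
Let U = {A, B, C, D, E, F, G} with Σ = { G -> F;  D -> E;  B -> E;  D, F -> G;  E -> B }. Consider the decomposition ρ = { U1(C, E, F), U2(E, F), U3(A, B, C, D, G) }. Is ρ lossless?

Chase test. Columns are A, B, C, D, E, F, G; row i has aⱼ where attribute j ∈ Ui, else bᵢⱼ.
Initial tableau (one row per fragment):
  row 1: b11 b12 a3 b14 a5 a6 b17
  row 2: b21 b22 b23 b24 a5 a6 b27
  row 3: a1 a2 a3 a4 b35 b36 a7
Rows 1 and 2 agree on E; apply E→B and equate their B entries.
No row becomes fully distinguished — the join is lossy.

No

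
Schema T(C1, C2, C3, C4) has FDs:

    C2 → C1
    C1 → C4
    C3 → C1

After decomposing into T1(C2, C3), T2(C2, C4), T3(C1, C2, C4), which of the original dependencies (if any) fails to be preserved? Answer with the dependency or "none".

C3 → C1

Check C3 → C1: no single fragment contains all of {C1, C3}, and the restricted closure of {C3} across the fragments never reaches {C1}.
C2 → C1 is preserved.
C1 → C4 is preserved.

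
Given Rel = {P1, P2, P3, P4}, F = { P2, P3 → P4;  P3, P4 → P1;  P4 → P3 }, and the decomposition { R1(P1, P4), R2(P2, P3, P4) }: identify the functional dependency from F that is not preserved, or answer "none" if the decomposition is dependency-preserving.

none

P2, P3 → P4 lies within R2.
P3, P4 → P1: restricted closure across fragments reaches P1.
P4 → P3 lies within R2.
Every dependency is enforceable on the fragments, so the decomposition is dependency-preserving.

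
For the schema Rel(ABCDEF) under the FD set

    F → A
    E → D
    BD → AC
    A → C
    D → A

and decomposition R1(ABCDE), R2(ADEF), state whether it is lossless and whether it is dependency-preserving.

lossy but dependency-preserving

Lossless test: (ADE)⁺ = {ACDE}, which is a superkey of neither fragment — lossy.
Dependency preservation: every FD's attributes lie within a single fragment, so each can be enforced locally — preserved.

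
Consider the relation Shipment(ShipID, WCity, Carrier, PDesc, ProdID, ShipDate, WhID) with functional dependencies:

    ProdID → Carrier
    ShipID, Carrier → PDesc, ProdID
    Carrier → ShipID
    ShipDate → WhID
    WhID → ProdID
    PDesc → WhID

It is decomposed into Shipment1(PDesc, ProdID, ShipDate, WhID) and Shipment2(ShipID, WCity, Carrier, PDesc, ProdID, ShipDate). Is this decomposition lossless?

Yes

Common attributes: Shipment1 ∩ Shipment2 = {PDesc, ProdID, ShipDate}.
Closure of {PDesc, ProdID, ShipDate}: ProdID → Carrier applies, adding Carrier; Carrier → ShipID applies, adding ShipID; ShipDate → WhID applies, adding WhID. So (PDesc, ProdID, ShipDate)⁺ = {ShipID, Carrier, PDesc, ProdID, ShipDate, WhID}.
This closure contains every attribute of Shipment1, so Shipment1 ∩ Shipment2 → Shipment1. The join is lossless.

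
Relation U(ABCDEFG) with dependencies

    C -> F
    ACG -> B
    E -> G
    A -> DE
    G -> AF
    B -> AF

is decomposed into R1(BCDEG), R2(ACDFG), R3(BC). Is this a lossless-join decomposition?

Yes

Chase test. Columns are ABCDEFG; row i has aⱼ where attribute j ∈ Ri, else bᵢⱼ.
Initial tableau (one row per fragment):
  row 1: b11 a2 a3 a4 a5 b16 a7
  row 2: a1 b22 a3 a4 b25 a6 a7
  row 3: b31 a2 a3 b34 b35 b36 b37
Rows 1 and 2 agree on C; apply C→F and equate their F entries.
Rows 1 and 3 agree on C; apply C→F and equate their F entries.
Rows 1 and 2 agree on G; apply G→AF and equate their AF entries.
Rows 1 and 3 agree on B; apply B→AF and equate their AF entries.
Rows 1 and 2 agree on ACG; apply ACG→B and equate their B entries.
Rows 1 and 2 agree on A; apply A→DE and equate their DE entries.
Rows 1 and 3 agree on A; apply A→DE and equate their DE entries.
Rows 1 and 3 agree on E; apply E→G and equate their G entries.
Row 1 is now all distinguished symbols — the join is lossless.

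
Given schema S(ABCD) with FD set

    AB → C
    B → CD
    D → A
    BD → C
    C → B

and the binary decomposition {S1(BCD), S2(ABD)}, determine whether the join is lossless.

Yes

Common attributes: S1 ∩ S2 = {BD}.
Closure of {BD}: B → CD applies, adding C; D → A applies, adding A. So (BD)⁺ = {ABCD}.
This closure contains every attribute of S1, so S1 ∩ S2 → S1. The join is lossless.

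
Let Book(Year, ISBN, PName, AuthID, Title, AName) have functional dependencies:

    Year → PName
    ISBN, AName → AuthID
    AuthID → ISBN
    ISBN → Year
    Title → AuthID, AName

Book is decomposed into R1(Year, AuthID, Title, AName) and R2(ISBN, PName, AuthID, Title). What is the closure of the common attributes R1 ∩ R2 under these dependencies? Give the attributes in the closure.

R1 ∩ R2 = {AuthID, Title}.
AuthID → ISBN applies, adding ISBN
ISBN → Year applies, adding Year
Title → AuthID, AName applies, adding AName
Year → PName applies, adding PName
Closure: {Year, ISBN, PName, AuthID, Title, AName}.

Year, ISBN, PName, AuthID, Title, AName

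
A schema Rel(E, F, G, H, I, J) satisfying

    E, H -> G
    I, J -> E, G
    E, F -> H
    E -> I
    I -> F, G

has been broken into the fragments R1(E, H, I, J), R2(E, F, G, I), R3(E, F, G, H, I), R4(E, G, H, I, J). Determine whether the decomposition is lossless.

Yes

Chase test. Columns are E, F, G, H, I, J; row i has aⱼ where attribute j ∈ Ri, else bᵢⱼ.
Initial tableau (one row per fragment):
  row 1: a1 b12 b13 a4 a5 a6
  row 2: a1 a2 a3 b24 a5 b26
  row 3: a1 a2 a3 a4 a5 b36
  row 4: a1 b42 a3 a4 a5 a6
Rows 1 and 3 agree on E, H; apply E, H→G and equate their G entries.
Rows 2 and 3 agree on E, F; apply E, F→H and equate their H entries.
Rows 1 and 2 agree on I; apply I→F, G and equate their F, G entries.
Rows 1 and 4 agree on I; apply I→F, G and equate their F, G entries.
Row 1 is now all distinguished symbols — the join is lossless.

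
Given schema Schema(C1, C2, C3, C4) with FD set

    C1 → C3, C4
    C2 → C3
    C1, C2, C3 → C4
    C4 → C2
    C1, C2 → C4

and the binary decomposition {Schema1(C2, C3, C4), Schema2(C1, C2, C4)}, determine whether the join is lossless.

Common attributes: Schema1 ∩ Schema2 = {C2, C4}.
Closure of {C2, C4}: C2 → C3 applies, adding C3. So (C2, C4)⁺ = {C2, C3, C4}.
This closure contains every attribute of Schema1, so Schema1 ∩ Schema2 → Schema1. The join is lossless.

Yes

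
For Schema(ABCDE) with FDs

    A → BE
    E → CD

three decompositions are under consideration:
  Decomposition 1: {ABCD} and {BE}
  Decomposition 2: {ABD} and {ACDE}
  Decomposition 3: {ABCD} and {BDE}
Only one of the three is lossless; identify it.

Decomposition 1: common = {B}, closure = {B} → lossy.
Decomposition 2: common = {AD}, closure = {ABCDE} → lossless.
Decomposition 3: common = {BD}, closure = {BD} → lossy.

Decomposition 2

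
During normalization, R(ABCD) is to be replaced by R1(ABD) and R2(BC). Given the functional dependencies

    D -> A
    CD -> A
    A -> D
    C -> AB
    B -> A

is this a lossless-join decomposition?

Common attributes: R1 ∩ R2 = {B}.
Closure of {B}: B → A applies, adding A; A → D applies, adding D. So (B)⁺ = {ABD}.
This closure contains every attribute of R1, so R1 ∩ R2 → R1. The join is lossless.

Yes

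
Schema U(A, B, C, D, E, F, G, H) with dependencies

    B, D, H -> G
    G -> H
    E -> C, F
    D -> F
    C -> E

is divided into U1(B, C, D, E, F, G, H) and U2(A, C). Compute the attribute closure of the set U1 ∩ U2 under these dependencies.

U1 ∩ U2 = {C}.
C → E applies, adding E
E → C, F applies, adding F
Closure: {C, E, F}.

C, E, F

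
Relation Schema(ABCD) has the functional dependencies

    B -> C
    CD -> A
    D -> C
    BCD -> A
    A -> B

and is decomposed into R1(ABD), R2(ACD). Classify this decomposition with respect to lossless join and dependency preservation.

Lossless test: (AD)⁺ = {ABCD}, which contains all of one fragment — lossless.
Dependency preservation: the restricted closure of {B} across the fragments never reaches {C}, so B → C cannot be enforced without a join — not preserved.

lossless but not dependency-preserving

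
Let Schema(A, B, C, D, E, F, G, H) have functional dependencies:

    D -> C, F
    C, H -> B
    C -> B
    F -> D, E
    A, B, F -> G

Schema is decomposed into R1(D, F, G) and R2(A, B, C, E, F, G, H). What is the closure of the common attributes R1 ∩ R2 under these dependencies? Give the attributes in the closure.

R1 ∩ R2 = {F, G}.
F → D, E applies, adding D, E
D → C, F applies, adding C
C → B applies, adding B
Closure: {B, C, D, E, F, G}.

B, C, D, E, F, G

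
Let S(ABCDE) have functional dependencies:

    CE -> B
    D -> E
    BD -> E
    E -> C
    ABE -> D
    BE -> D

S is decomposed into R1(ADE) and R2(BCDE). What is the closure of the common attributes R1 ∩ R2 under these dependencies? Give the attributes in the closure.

BCDE

R1 ∩ R2 = {DE}.
E → C applies, adding C
CE → B applies, adding B
Closure: {BCDE}.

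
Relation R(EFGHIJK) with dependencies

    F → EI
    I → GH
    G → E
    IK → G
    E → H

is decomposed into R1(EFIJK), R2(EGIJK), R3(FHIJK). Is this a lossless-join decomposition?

Yes

Chase test. Columns are EFGHIJK; row i has aⱼ where attribute j ∈ Ri, else bᵢⱼ.
Initial tableau (one row per fragment):
  row 1: a1 a2 b13 b14 a5 a6 a7
  row 2: a1 b22 a3 b24 a5 a6 a7
  row 3: b31 a2 b33 a4 a5 a6 a7
Rows 1 and 3 agree on F; apply F→EI and equate their EI entries.
Rows 1 and 2 agree on I; apply I→GH and equate their GH entries.
Rows 1 and 3 agree on I; apply I→GH and equate their GH entries.
Row 1 is now all distinguished symbols — the join is lossless.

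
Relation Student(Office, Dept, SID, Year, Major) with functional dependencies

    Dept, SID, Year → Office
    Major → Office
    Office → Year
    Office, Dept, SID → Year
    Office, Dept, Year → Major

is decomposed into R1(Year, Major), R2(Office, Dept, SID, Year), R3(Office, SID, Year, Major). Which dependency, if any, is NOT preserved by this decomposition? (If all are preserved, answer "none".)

Check Office, Dept, Year → Major: no single fragment contains all of {Office, Dept, Year, Major}, and the restricted closure of {Office, Dept, Year} across the fragments never reaches {Major}.
Dept, SID, Year → Office is preserved.
Major → Office is preserved.
Office → Year is preserved.
Office, Dept, SID → Year is preserved.

Office, Dept, Year → Major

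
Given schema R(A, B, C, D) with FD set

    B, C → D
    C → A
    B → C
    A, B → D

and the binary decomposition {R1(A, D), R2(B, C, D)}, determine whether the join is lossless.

No

Common attributes: R1 ∩ R2 = {D}.
No dependency enlarges {D}, so (D)⁺ = {D}.
The closure contains neither all of R1 = {A, D} nor all of R2 = {B, C, D}, so the common attributes are not a superkey of either fragment. The join is lossy.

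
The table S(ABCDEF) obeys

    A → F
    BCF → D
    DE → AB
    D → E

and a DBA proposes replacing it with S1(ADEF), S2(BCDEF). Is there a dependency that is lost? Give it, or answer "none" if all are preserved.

none

A → F lies within S1.
BCF → D lies within S2.
DE → AB: restricted closure across fragments reaches AB.
D → E lies within S1.
Every dependency is enforceable on the fragments, so the decomposition is dependency-preserving.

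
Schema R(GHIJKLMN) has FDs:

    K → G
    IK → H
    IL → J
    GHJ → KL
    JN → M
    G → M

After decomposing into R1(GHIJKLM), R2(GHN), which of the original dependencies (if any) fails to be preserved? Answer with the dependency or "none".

JN → M

Check JN → M: no single fragment contains all of {JMN}, and the restricted closure of {JN} across the fragments never reaches {M}.
K → G is preserved.
IK → H is preserved.
IL → J is preserved.
GHJ → KL is preserved.
G → M is preserved.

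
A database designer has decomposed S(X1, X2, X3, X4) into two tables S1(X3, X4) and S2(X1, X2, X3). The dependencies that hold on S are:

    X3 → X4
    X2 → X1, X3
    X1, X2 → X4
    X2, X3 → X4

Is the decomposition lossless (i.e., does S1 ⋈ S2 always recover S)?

Yes

Common attributes: S1 ∩ S2 = {X3}.
Closure of {X3}: X3 → X4 applies, adding X4. So (X3)⁺ = {X3, X4}.
This closure contains every attribute of S1, so S1 ∩ S2 → S1. The join is lossless.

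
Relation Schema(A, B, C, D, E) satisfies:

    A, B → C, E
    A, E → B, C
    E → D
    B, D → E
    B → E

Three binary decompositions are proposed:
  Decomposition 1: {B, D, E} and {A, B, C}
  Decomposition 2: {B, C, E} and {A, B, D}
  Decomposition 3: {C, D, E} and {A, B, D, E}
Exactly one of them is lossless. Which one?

Decomposition 1: common = {B}, closure = {B, D, E} → lossless.
Decomposition 2: common = {B}, closure = {B, D, E} → lossy.
Decomposition 3: common = {D, E}, closure = {D, E} → lossy.

Decomposition 1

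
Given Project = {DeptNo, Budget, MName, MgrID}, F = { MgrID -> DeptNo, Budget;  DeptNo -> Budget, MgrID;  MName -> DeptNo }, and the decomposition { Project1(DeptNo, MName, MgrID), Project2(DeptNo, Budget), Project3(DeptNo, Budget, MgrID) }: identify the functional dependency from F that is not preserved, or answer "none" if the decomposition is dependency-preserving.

MgrID → DeptNo, Budget lies within Project3.
DeptNo → Budget, MgrID lies within Project3.
MName → DeptNo lies within Project1.
Every dependency is enforceable on the fragments, so the decomposition is dependency-preserving.

none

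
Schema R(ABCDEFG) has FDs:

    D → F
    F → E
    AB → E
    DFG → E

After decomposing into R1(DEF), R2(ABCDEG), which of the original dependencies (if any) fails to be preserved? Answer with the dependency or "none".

D → F lies within R1.
F → E lies within R1.
AB → E lies within R2.
DFG → E: restricted closure across fragments reaches E.
Every dependency is enforceable on the fragments, so the decomposition is dependency-preserving.

none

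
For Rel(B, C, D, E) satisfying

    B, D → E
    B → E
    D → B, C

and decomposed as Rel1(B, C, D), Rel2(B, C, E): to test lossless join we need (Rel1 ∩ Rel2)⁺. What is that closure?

B, C, E

Rel1 ∩ Rel2 = {B, C}.
B → E applies, adding E
Closure: {B, C, E}.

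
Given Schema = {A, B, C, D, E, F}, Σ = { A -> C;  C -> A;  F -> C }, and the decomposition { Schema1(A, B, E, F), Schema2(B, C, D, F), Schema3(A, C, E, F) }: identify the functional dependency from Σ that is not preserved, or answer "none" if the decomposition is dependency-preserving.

A → C lies within Schema3.
C → A lies within Schema3.
F → C lies within Schema2.
Every dependency is enforceable on the fragments, so the decomposition is dependency-preserving.

none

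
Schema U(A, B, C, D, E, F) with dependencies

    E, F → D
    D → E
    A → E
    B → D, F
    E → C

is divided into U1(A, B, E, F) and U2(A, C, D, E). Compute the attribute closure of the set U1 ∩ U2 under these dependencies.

U1 ∩ U2 = {A, E}.
E → C applies, adding C
Closure: {A, C, E}.

A, C, E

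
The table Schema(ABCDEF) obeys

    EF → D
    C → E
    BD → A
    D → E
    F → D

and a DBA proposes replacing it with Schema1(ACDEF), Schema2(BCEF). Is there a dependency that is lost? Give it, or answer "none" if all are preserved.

BD → A

Check BD → A: no single fragment contains all of {ABD}, and the restricted closure of {BD} across the fragments never reaches {A}.
EF → D is preserved.
C → E is preserved.
D → E is preserved.
F → D is preserved.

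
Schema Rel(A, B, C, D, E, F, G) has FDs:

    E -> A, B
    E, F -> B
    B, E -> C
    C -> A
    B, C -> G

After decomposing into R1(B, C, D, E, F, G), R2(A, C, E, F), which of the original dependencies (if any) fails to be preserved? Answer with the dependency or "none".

none

E → A, B: restricted closure across fragments reaches A, B.
E, F → B lies within R1.
B, E → C lies within R1.
C → A lies within R2.
B, C → G lies within R1.
Every dependency is enforceable on the fragments, so the decomposition is dependency-preserving.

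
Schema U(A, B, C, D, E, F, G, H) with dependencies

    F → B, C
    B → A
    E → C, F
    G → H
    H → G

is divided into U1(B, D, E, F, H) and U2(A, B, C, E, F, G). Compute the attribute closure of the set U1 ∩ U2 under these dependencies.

U1 ∩ U2 = {B, E, F}.
F → B, C applies, adding C
B → A applies, adding A
Closure: {A, B, C, E, F}.

A, B, C, E, F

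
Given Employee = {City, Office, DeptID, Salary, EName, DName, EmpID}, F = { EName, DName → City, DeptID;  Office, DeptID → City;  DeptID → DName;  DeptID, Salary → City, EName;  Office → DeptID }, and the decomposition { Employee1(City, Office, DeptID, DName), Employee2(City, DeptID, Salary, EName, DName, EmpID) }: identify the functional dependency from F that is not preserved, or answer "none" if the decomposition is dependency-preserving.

none

EName, DName → City, DeptID lies within Employee2.
Office, DeptID → City lies within Employee1.
DeptID → DName lies within Employee1.
DeptID, Salary → City, EName lies within Employee2.
Office → DeptID lies within Employee1.
Every dependency is enforceable on the fragments, so the decomposition is dependency-preserving.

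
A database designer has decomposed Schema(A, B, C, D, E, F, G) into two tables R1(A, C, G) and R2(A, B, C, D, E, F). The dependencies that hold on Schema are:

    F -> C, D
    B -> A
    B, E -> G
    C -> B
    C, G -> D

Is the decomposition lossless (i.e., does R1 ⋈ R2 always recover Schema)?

No

Common attributes: R1 ∩ R2 = {A, C}.
Closure of {A, C}: C → B applies, adding B. So (A, C)⁺ = {A, B, C}.
The closure contains neither all of R1 = {A, C, G} nor all of R2 = {A, B, C, D, E, F}, so the common attributes are not a superkey of either fragment. The join is lossy.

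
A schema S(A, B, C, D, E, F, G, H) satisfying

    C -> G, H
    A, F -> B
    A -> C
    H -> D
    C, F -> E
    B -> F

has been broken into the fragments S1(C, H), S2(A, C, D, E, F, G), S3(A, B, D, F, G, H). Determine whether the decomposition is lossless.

Yes

Chase test. Columns are A, B, C, D, E, F, G, H; row i has aⱼ where attribute j ∈ Si, else bᵢⱼ.
Initial tableau (one row per fragment):
  row 1: b11 b12 a3 b14 b15 b16 b17 a8
  row 2: a1 b22 a3 a4 a5 a6 a7 b28
  row 3: a1 a2 b33 a4 b35 a6 a7 a8
Rows 1 and 2 agree on C; apply C→G, H and equate their G, H entries.
Rows 2 and 3 agree on A, F; apply A, F→B and equate their B entries.
Rows 2 and 3 agree on A; apply A→C and equate their C entries.
Rows 1 and 2 agree on H; apply H→D and equate their D entries.
Rows 2 and 3 agree on C, F; apply C, F→E and equate their E entries.
Row 2 is now all distinguished symbols — the join is lossless.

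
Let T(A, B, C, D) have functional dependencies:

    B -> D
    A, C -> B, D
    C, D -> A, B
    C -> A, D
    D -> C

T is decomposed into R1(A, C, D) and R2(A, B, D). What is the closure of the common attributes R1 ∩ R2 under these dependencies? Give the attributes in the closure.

A, B, C, D

R1 ∩ R2 = {A, D}.
D → C applies, adding C
A, C → B, D applies, adding B
Closure: {A, B, C, D}.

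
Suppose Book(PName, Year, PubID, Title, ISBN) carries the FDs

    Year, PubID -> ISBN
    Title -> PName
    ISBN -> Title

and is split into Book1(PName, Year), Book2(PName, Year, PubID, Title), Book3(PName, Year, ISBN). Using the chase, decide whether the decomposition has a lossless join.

No

Chase test. Columns are PName, Year, PubID, Title, ISBN; row i has aⱼ where attribute j ∈ Booki, else bᵢⱼ.
Initial tableau (one row per fragment):
  row 1: a1 a2 b13 b14 b15
  row 2: a1 a2 a3 a4 b25
  row 3: a1 a2 b33 b34 a5
No row becomes fully distinguished — the join is lossy.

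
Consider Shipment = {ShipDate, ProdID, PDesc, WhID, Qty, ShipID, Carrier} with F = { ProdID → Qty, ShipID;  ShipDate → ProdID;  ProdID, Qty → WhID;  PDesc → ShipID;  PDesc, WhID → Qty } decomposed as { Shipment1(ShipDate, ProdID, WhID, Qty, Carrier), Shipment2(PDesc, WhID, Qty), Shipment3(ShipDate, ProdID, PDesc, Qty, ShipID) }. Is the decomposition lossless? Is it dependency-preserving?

lossy but dependency-preserving

Lossless test (chase): Rows 1 and 3 agree on ProdID; apply ProdID→Qty, ShipID and equate their Qty, ShipID entries. Rows 1 and 3 agree on ProdID, Qty; apply ProdID, Qty→WhID and equate their WhID entries. Rows 2 and 3 agree on PDesc; apply PDesc→ShipID and equate their ShipID entries. No row becomes fully distinguished — the join is lossy.
Dependency preservation: every FD's attributes lie within a single fragment, so each can be enforced locally — preserved.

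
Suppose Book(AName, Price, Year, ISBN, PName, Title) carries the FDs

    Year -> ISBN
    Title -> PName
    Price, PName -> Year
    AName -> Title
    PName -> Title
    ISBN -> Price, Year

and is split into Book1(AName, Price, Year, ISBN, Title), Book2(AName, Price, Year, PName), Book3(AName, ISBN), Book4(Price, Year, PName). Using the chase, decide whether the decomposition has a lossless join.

Yes

Chase test. Columns are AName, Price, Year, ISBN, PName, Title; row i has aⱼ where attribute j ∈ Booki, else bᵢⱼ.
Initial tableau (one row per fragment):
  row 1: a1 a2 a3 a4 b15 a6
  row 2: a1 a2 a3 b24 a5 b26
  row 3: a1 b32 b33 a4 b35 b36
  row 4: b41 a2 a3 b44 a5 b46
Rows 1 and 2 agree on Year; apply Year→ISBN and equate their ISBN entries.
Rows 1 and 4 agree on Year; apply Year→ISBN and equate their ISBN entries.
Rows 1 and 2 agree on AName; apply AName→Title and equate their Title entries.
Rows 1 and 3 agree on AName; apply AName→Title and equate their Title entries.
Rows 2 and 4 agree on PName; apply PName→Title and equate their Title entries.
Rows 1 and 3 agree on ISBN; apply ISBN→Price, Year and equate their Price, Year entries.
Rows 1 and 2 agree on Title; apply Title→PName and equate their PName entries.
Rows 1 and 3 agree on Title; apply Title→PName and equate their PName entries.
Row 1 is now all distinguished symbols — the join is lossless.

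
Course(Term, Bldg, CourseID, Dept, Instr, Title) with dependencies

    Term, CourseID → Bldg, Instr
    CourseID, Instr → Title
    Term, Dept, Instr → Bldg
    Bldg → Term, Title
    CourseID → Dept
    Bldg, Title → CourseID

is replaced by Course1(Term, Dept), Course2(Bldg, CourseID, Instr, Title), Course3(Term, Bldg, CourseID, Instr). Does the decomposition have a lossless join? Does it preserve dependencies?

Lossless test (chase): Rows 2 and 3 agree on CourseID, Instr; apply CourseID, Instr→Title and equate their Title entries. Rows 2 and 3 agree on Bldg; apply Bldg→Term, Title and equate their Term, Title entries. Rows 2 and 3 agree on CourseID; apply CourseID→Dept and equate their Dept entries. No row becomes fully distinguished — the join is lossy.
Dependency preservation: the restricted closure of {Term, Dept, Instr} across the fragments never reaches {Bldg}, so Term, Dept, Instr → Bldg cannot be enforced without a join — not preserved.

lossy and not dependency-preserving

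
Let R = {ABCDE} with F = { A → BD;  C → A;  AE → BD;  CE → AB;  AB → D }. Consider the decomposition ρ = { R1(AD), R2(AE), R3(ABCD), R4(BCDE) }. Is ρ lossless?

Chase test. Columns are ABCDE; row i has aⱼ where attribute j ∈ Ri, else bᵢⱼ.
Initial tableau (one row per fragment):
  row 1: a1 b12 b13 a4 b15
  row 2: a1 b22 b23 b24 a5
  row 3: a1 a2 a3 a4 b35
  row 4: b41 a2 a3 a4 a5
Rows 1 and 2 agree on A; apply A→BD and equate their BD entries.
Rows 1 and 3 agree on A; apply A→BD and equate their BD entries.
Rows 3 and 4 agree on C; apply C→A and equate their A entries.
Row 4 is now all distinguished symbols — the join is lossless.

Yes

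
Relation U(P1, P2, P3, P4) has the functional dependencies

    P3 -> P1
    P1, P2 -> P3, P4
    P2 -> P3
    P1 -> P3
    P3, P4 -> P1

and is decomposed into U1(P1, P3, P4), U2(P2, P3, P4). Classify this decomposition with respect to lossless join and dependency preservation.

Lossless test: (P3, P4)⁺ = {P1, P3, P4}, which contains all of one fragment — lossless.
Dependency preservation: P1, P2 → P3, P4 is not contained in any single fragment, but the restricted closure of its left-hand side across the fragments still reaches the right-hand side; the remaining FDs each lie inside some fragment. All dependencies are preserved.

lossless and dependency-preserving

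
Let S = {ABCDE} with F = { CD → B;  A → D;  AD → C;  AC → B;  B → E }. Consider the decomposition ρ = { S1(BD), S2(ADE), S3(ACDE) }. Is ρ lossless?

No

Chase test. Columns are ABCDE; row i has aⱼ where attribute j ∈ Si, else bᵢⱼ.
Initial tableau (one row per fragment):
  row 1: b11 a2 b13 a4 b15
  row 2: a1 b22 b23 a4 a5
  row 3: a1 b32 a3 a4 a5
Rows 2 and 3 agree on AD; apply AD→C and equate their C entries.
Rows 2 and 3 agree on AC; apply AC→B and equate their B entries.
No row becomes fully distinguished — the join is lossy.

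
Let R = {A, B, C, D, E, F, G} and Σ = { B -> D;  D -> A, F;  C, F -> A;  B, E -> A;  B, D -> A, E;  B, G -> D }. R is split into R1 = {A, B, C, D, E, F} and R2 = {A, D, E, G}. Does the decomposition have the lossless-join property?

Common attributes: R1 ∩ R2 = {A, D, E}.
Closure of {A, D, E}: D → A, F applies, adding F. So (A, D, E)⁺ = {A, D, E, F}.
The closure contains neither all of R1 = {A, B, C, D, E, F} nor all of R2 = {A, D, E, G}, so the common attributes are not a superkey of either fragment. The join is lossy.

No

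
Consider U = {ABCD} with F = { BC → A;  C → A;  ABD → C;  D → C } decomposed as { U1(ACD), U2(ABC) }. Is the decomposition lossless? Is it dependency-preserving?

Lossless test: (AC)⁺ = {AC}, which is a superkey of neither fragment — lossy.
Dependency preservation: ABD → C is not contained in any single fragment, but the restricted closure of its left-hand side across the fragments still reaches the right-hand side; the remaining FDs each lie inside some fragment. All dependencies are preserved.

lossy but dependency-preserving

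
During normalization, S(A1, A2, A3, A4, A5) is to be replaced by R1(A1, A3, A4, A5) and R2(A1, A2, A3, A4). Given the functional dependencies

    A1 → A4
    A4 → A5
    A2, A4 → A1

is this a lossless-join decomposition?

Yes

Common attributes: R1 ∩ R2 = {A1, A3, A4}.
Closure of {A1, A3, A4}: A4 → A5 applies, adding A5. So (A1, A3, A4)⁺ = {A1, A3, A4, A5}.
This closure contains every attribute of R1, so R1 ∩ R2 → R1. The join is lossless.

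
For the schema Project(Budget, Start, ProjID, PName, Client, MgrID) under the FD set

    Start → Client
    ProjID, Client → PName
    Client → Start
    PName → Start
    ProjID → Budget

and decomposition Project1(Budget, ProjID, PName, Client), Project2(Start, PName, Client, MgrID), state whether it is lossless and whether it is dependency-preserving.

lossy but dependency-preserving

Lossless test: (PName, Client)⁺ = {Start, PName, Client}, which is a superkey of neither fragment — lossy.
Dependency preservation: every FD's attributes lie within a single fragment, so each can be enforced locally — preserved.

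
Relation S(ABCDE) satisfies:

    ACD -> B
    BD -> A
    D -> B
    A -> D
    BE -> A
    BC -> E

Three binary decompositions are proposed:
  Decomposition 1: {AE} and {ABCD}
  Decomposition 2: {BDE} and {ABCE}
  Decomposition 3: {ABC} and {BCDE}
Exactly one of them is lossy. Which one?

Decomposition 1

Decomposition 1: common = {A}, closure = {ABD} → lossy.
Decomposition 2: common = {BE}, closure = {ABDE} → lossless.
Decomposition 3: common = {BC}, closure = {ABCDE} → lossless.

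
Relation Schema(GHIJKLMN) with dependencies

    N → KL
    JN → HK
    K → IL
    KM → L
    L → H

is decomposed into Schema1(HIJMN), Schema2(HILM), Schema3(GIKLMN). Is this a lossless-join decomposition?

No

Chase test. Columns are GHIJKLMN; row i has aⱼ where attribute j ∈ Schemai, else bᵢⱼ.
Initial tableau (one row per fragment):
  row 1: b11 a2 a3 a4 b15 b16 a7 a8
  row 2: b21 a2 a3 b24 b25 a6 a7 b28
  row 3: a1 b32 a3 b34 a5 a6 a7 a8
Rows 1 and 3 agree on N; apply N→KL and equate their KL entries.
Rows 1 and 3 agree on L; apply L→H and equate their H entries.
No row becomes fully distinguished — the join is lossy.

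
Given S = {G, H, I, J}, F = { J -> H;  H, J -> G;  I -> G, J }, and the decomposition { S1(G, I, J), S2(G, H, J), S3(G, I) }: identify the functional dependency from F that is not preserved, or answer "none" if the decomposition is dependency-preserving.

J → H lies within S2.
H, J → G lies within S2.
I → G, J lies within S1.
Every dependency is enforceable on the fragments, so the decomposition is dependency-preserving.

none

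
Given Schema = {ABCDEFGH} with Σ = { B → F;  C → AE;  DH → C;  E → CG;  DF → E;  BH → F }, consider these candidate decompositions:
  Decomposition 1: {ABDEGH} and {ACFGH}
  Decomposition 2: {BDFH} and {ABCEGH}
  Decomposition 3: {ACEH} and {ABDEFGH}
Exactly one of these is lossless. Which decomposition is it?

Decomposition 3

Decomposition 1: common = {AGH}, closure = {AGH} → lossy.
Decomposition 2: common = {BH}, closure = {BFH} → lossy.
Decomposition 3: common = {AEH}, closure = {ACEGH} → lossless.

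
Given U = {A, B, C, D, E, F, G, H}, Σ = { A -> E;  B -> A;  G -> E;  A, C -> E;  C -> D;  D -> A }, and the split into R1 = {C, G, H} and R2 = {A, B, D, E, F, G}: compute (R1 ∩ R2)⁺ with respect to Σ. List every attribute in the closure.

E, G

R1 ∩ R2 = {G}.
G → E applies, adding E
Closure: {E, G}.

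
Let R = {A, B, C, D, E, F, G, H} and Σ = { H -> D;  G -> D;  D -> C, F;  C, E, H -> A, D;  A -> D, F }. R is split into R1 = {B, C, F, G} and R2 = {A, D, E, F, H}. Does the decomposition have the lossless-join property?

Common attributes: R1 ∩ R2 = {F}.
No dependency enlarges {F}, so (F)⁺ = {F}.
The closure contains neither all of R1 = {B, C, F, G} nor all of R2 = {A, D, E, F, H}, so the common attributes are not a superkey of either fragment. The join is lossy.

No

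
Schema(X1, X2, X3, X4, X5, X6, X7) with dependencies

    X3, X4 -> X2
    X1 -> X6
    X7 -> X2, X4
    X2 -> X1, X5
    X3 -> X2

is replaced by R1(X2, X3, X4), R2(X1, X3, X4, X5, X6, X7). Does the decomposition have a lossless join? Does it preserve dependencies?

Lossless test: (X3, X4)⁺ = {X1, X2, X3, X4, X5, X6}, which contains all of one fragment — lossless.
Dependency preservation: the restricted closure of {X7} across the fragments never reaches {X2, X4}, so X7 → X2, X4 cannot be enforced without a join — not preserved.

lossless but not dependency-preserving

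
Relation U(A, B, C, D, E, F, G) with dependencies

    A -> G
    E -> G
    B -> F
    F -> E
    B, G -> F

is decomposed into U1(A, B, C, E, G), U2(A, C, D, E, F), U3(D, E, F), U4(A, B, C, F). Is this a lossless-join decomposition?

Chase test. Columns are A, B, C, D, E, F, G; row i has aⱼ where attribute j ∈ Ui, else bᵢⱼ.
Initial tableau (one row per fragment):
  row 1: a1 a2 a3 b14 a5 b16 a7
  row 2: a1 b22 a3 a4 a5 a6 b27
  row 3: b31 b32 b33 a4 a5 a6 b37
  row 4: a1 a2 a3 b44 b45 a6 b47
Rows 1 and 2 agree on A; apply A→G and equate their G entries.
Rows 1 and 4 agree on A; apply A→G and equate their G entries.
Rows 1 and 3 agree on E; apply E→G and equate their G entries.
Rows 1 and 4 agree on B; apply B→F and equate their F entries.
Rows 1 and 4 agree on F; apply F→E and equate their E entries.
No row becomes fully distinguished — the join is lossy.

No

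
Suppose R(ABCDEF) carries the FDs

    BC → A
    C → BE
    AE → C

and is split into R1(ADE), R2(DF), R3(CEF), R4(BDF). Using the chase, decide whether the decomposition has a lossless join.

No

Chase test. Columns are ABCDEF; row i has aⱼ where attribute j ∈ Ri, else bᵢⱼ.
Initial tableau (one row per fragment):
  row 1: a1 b12 b13 a4 a5 b16
  row 2: b21 b22 b23 a4 b25 a6
  row 3: b31 b32 a3 b34 a5 a6
  row 4: b41 a2 b43 a4 b45 a6
No row becomes fully distinguished — the join is lossy.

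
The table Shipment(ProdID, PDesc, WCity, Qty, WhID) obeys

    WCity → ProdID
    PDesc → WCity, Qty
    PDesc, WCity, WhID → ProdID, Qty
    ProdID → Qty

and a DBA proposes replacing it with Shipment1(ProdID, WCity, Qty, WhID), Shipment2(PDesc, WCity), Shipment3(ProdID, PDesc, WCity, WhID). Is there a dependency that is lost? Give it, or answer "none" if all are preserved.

none

WCity → ProdID lies within Shipment1.
PDesc → WCity, Qty: restricted closure across fragments reaches WCity, Qty.
PDesc, WCity, WhID → ProdID, Qty: restricted closure across fragments reaches ProdID, Qty.
ProdID → Qty lies within Shipment1.
Every dependency is enforceable on the fragments, so the decomposition is dependency-preserving.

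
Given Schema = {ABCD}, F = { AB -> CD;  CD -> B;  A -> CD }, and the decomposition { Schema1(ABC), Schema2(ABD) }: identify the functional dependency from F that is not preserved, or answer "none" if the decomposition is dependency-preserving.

CD -> B

Check CD → B: no single fragment contains all of {BCD}, and the restricted closure of {CD} across the fragments never reaches {B}.
AB → CD is preserved.
A → CD is preserved.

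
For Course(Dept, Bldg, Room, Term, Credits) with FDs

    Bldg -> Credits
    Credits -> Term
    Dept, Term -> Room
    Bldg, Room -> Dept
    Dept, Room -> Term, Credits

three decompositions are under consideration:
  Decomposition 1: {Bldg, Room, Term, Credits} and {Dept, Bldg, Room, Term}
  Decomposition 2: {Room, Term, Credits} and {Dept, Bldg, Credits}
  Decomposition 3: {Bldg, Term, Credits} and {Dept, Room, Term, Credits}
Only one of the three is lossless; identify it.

Decomposition 1

Decomposition 1: common = {Bldg, Room, Term}, closure = {Dept, Bldg, Room, Term, Credits} → lossless.
Decomposition 2: common = {Credits}, closure = {Term, Credits} → lossy.
Decomposition 3: common = {Term, Credits}, closure = {Term, Credits} → lossy.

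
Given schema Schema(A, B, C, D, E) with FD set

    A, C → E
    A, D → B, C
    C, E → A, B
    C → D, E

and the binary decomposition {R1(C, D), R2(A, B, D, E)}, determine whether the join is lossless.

Common attributes: R1 ∩ R2 = {D}.
No dependency enlarges {D}, so (D)⁺ = {D}.
The closure contains neither all of R1 = {C, D} nor all of R2 = {A, B, D, E}, so the common attributes are not a superkey of either fragment. The join is lossy.

No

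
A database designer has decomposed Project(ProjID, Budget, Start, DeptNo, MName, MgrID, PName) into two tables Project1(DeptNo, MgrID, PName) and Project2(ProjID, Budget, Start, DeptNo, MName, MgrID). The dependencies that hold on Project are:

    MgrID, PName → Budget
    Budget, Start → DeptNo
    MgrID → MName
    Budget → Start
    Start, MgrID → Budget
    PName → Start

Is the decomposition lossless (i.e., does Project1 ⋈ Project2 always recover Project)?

Common attributes: Project1 ∩ Project2 = {DeptNo, MgrID}.
Closure of {DeptNo, MgrID}: MgrID → MName applies, adding MName. So (DeptNo, MgrID)⁺ = {DeptNo, MName, MgrID}.
The closure contains neither all of Project1 = {DeptNo, MgrID, PName} nor all of Project2 = {ProjID, Budget, Start, DeptNo, MName, MgrID}, so the common attributes are not a superkey of either fragment. The join is lossy.

No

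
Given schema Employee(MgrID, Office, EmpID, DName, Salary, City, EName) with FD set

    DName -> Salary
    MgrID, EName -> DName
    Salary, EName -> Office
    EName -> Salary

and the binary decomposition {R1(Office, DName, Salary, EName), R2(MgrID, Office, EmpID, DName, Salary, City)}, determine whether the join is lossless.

Common attributes: R1 ∩ R2 = {Office, DName, Salary}.
No dependency enlarges {Office, DName, Salary}, so (Office, DName, Salary)⁺ = {Office, DName, Salary}.
The closure contains neither all of R1 = {Office, DName, Salary, EName} nor all of R2 = {MgrID, Office, EmpID, DName, Salary, City}, so the common attributes are not a superkey of either fragment. The join is lossy.

No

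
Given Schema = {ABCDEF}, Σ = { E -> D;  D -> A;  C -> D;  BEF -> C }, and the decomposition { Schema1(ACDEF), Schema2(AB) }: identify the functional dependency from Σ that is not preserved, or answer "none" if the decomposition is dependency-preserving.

BEF -> C

Check BEF → C: no single fragment contains all of {BCEF}, and the restricted closure of {BEF} across the fragments never reaches {C}.
E → D is preserved.
D → A is preserved.
C → D is preserved.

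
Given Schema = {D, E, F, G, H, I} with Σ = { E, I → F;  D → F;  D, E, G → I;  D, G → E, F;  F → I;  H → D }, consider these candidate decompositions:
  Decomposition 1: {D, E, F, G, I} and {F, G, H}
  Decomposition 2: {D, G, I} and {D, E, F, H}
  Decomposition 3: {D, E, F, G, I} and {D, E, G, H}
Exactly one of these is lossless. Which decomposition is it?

Decomposition 3

Decomposition 1: common = {F, G}, closure = {F, G, I} → lossy.
Decomposition 2: common = {D}, closure = {D, F, I} → lossy.
Decomposition 3: common = {D, E, G}, closure = {D, E, F, G, I} → lossless.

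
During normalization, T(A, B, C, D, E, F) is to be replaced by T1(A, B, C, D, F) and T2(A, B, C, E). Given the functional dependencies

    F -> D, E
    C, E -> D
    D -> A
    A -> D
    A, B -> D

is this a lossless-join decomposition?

Common attributes: T1 ∩ T2 = {A, B, C}.
Closure of {A, B, C}: A → D applies, adding D. So (A, B, C)⁺ = {A, B, C, D}.
The closure contains neither all of T1 = {A, B, C, D, F} nor all of T2 = {A, B, C, E}, so the common attributes are not a superkey of either fragment. The join is lossy.

No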